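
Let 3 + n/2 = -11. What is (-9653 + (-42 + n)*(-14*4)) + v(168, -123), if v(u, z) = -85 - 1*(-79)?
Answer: -5739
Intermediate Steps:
v(u, z) = -6 (v(u, z) = -85 + 79 = -6)
n = -28 (n = -6 + 2*(-11) = -6 - 22 = -28)
(-9653 + (-42 + n)*(-14*4)) + v(168, -123) = (-9653 + (-42 - 28)*(-14*4)) - 6 = (-9653 - 70*(-56)) - 6 = (-9653 + 3920) - 6 = -5733 - 6 = -5739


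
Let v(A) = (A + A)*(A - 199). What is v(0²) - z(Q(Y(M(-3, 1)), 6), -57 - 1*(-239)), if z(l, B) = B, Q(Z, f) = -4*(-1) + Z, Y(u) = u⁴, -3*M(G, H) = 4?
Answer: -182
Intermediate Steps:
M(G, H) = -4/3 (M(G, H) = -⅓*4 = -4/3)
Q(Z, f) = 4 + Z
v(A) = 2*A*(-199 + A) (v(A) = (2*A)*(-199 + A) = 2*A*(-199 + A))
v(0²) - z(Q(Y(M(-3, 1)), 6), -57 - 1*(-239)) = 2*0²*(-199 + 0²) - (-57 - 1*(-239)) = 2*0*(-199 + 0) - (-57 + 239) = 2*0*(-199) - 1*182 = 0 - 182 = -182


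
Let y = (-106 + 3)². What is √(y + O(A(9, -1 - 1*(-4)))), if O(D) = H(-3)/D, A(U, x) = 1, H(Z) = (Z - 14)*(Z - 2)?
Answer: √10694 ≈ 103.41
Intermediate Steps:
H(Z) = (-14 + Z)*(-2 + Z)
O(D) = 85/D (O(D) = (28 + (-3)² - 16*(-3))/D = (28 + 9 + 48)/D = 85/D)
y = 10609 (y = (-103)² = 10609)
√(y + O(A(9, -1 - 1*(-4)))) = √(10609 + 85/1) = √(10609 + 85*1) = √(10609 + 85) = √10694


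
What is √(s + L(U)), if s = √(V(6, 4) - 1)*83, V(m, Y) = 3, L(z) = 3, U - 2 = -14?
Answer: √(3 + 83*√2) ≈ 10.972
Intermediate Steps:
U = -12 (U = 2 - 14 = -12)
s = 83*√2 (s = √(3 - 1)*83 = √2*83 = 83*√2 ≈ 117.38)
√(s + L(U)) = √(83*√2 + 3) = √(3 + 83*√2)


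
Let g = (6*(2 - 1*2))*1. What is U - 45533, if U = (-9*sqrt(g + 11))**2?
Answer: -44642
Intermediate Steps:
g = 0 (g = (6*(2 - 2))*1 = (6*0)*1 = 0*1 = 0)
U = 891 (U = (-9*sqrt(0 + 11))**2 = (-9*sqrt(11))**2 = 891)
U - 45533 = 891 - 45533 = -44642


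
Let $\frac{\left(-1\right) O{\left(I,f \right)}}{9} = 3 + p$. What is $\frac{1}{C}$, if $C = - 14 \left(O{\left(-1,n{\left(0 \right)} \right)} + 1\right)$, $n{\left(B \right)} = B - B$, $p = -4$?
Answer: $- \frac{1}{140} \approx -0.0071429$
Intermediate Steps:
$n{\left(B \right)} = 0$
$O{\left(I,f \right)} = 9$ ($O{\left(I,f \right)} = - 9 \left(3 - 4\right) = \left(-9\right) \left(-1\right) = 9$)
$C = -140$ ($C = - 14 \left(9 + 1\right) = \left(-14\right) 10 = -140$)
$\frac{1}{C} = \frac{1}{-140} = - \frac{1}{140}$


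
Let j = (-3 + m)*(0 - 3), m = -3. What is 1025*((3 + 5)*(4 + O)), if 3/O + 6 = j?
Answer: 34850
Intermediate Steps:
j = 18 (j = (-3 - 3)*(0 - 3) = -6*(-3) = 18)
O = ¼ (O = 3/(-6 + 18) = 3/12 = 3*(1/12) = ¼ ≈ 0.25000)
1025*((3 + 5)*(4 + O)) = 1025*((3 + 5)*(4 + ¼)) = 1025*(8*(17/4)) = 1025*34 = 34850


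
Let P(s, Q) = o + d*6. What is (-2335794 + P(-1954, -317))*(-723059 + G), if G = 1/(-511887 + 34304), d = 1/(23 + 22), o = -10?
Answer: 4033006972642179028/2387915 ≈ 1.6889e+12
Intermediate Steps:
d = 1/45 ≈ 0.022222
G = -1/477583 (G = 1/(-477583) = -1/477583 ≈ -2.0939e-6)
P(s, Q) = -148/15 (P(s, Q) = -10 + (1/45)*6 = -10 + 2/15 = -148/15)
(-2335794 + P(-1954, -317))*(-723059 + G) = (-2335794 - 148/15)*(-723059 - 1/477583) = -35037058/15*(-345320686398/477583) = 4033006972642179028/2387915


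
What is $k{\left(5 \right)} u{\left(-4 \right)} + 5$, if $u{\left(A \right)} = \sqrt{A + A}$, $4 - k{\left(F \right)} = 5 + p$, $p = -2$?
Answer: $5 + 2 i \sqrt{2} \approx 5.0 + 2.8284 i$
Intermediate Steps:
$k{\left(F \right)} = 1$ ($k{\left(F \right)} = 4 - \left(5 - 2\right) = 4 - 3 = 1$)
$u{\left(A \right)} = \sqrt{2} \sqrt{A}$ ($u{\left(A \right)} = \sqrt{2 A} = \sqrt{2} \sqrt{A}$)
$k{\left(5 \right)} u{\left(-4 \right)} + 5 = 1 \sqrt{2} \sqrt{-4} + 5 = 1 \sqrt{2} \cdot 2 i + 5 = 1 \cdot 2 i \sqrt{2} + 5 = 2 i \sqrt{2} + 5 = 5 + 2 i \sqrt{2}$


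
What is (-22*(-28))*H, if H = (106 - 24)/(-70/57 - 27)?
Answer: -2879184/1609 ≈ -1789.4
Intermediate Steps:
H = -4674/1609 (H = 82/(-70*1/57 - 27) = 82/(-70/57 - 27) = 82/(-1609/57) = 82*(-57/1609) = -4674/1609 ≈ -2.9049)
(-22*(-28))*H = -22*(-28)*(-4674/1609) = 616*(-4674/1609) = -2879184/1609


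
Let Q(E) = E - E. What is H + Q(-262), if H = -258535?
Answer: -258535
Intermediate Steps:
Q(E) = 0
H + Q(-262) = -258535 + 0 = -258535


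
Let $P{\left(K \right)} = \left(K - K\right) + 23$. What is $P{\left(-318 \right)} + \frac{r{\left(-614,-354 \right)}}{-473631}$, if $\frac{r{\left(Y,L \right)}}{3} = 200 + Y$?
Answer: $\frac{3631585}{157877} \approx 23.003$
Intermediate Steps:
$r{\left(Y,L \right)} = 600 + 3 Y$ ($r{\left(Y,L \right)} = 3 \left(200 + Y\right) = 600 + 3 Y$)
$P{\left(K \right)} = 23$ ($P{\left(K \right)} = 0 + 23 = 23$)
$P{\left(-318 \right)} + \frac{r{\left(-614,-354 \right)}}{-473631} = 23 + \frac{600 + 3 \left(-614\right)}{-473631} = 23 + \left(600 - 1842\right) \left(- \frac{1}{473631}\right) = 23 - - \frac{414}{157877} = 23 + \frac{414}{157877} = \frac{3631585}{157877}$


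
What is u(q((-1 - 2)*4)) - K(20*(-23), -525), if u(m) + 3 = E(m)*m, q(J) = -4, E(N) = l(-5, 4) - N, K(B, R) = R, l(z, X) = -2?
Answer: 514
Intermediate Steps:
E(N) = -2 - N
u(m) = -3 + m*(-2 - m) (u(m) = -3 + (-2 - m)*m = -3 + m*(-2 - m))
u(q((-1 - 2)*4)) - K(20*(-23), -525) = (-3 - 1*(-4)*(2 - 4)) - 1*(-525) = (-3 - 1*(-4)*(-2)) + 525 = (-3 - 8) + 525 = -11 + 525 = 514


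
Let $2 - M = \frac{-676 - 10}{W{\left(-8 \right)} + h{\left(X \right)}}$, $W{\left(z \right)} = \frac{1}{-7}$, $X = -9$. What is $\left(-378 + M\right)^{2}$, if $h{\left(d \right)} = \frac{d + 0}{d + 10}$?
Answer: $\frac{208311489}{1024} \approx 2.0343 \cdot 10^{5}$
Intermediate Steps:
$W{\left(z \right)} = - \frac{1}{7}$
$h{\left(d \right)} = \frac{d}{10 + d}$
$M = - \frac{2337}{32}$ ($M = 2 - \frac{-676 - 10}{- \frac{1}{7} - \frac{9}{10 - 9}} = 2 - - \frac{686}{- \frac{1}{7} - \frac{9}{1}} = 2 - - \frac{686}{- \frac{1}{7} - 9} = 2 - - \frac{686}{- \frac{64}{7}} = 2 - \left(-686\right) \left(- \frac{7}{64}\right) = 2 - \frac{2401}{32} = - \frac{2337}{32} \approx -73.031$)
$\left(-378 + M\right)^{2} = \left(-378 - \frac{2337}{32}\right)^{2} = \left(- \frac{14433}{32}\right)^{2} = \frac{208311489}{1024}$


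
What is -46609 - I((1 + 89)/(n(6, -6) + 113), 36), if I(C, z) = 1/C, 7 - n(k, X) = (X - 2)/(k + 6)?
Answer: -6292396/135 ≈ -46610.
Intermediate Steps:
n(k, X) = 7 - (-2 + X)/(6 + k) (n(k, X) = 7 - (X - 2)/(k + 6) = 7 - (-2 + X)/(6 + k))
-46609 - I((1 + 89)/(n(6, -6) + 113), 36) = -46609 - 1/((1 + 89)/((44 - 1*(-6) + 7*6)/(6 + 6) + 113)) = -46609 - 1/(90/((44 + 6 + 42)/12 + 113)) = -46609 - 1/(90/((1/12)*92 + 113)) = -46609 - 1/(90/(23/3 + 113)) = -46609 - 1/(90/(362/3)) = -46609 - 1/(90*(3/362)) = -46609 - 1/135/181 = -46609 - 1*181/135 = -46609 - 181/135 = -6292396/135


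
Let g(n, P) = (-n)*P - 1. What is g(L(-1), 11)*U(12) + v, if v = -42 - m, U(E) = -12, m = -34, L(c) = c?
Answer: -128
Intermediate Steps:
g(n, P) = -1 - P*n (g(n, P) = -P*n - 1 = -1 - P*n)
v = -8 (v = -42 - 1*(-34) = -42 + 34 = -8)
g(L(-1), 11)*U(12) + v = (-1 - 1*11*(-1))*(-12) - 8 = (-1 + 11)*(-12) - 8 = 10*(-12) - 8 = -120 - 8 = -128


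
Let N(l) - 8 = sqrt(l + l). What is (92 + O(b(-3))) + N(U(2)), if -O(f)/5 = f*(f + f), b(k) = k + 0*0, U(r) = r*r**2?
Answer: 14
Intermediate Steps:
U(r) = r**3
b(k) = k (b(k) = k + 0 = k)
N(l) = 8 + sqrt(2)*sqrt(l) (N(l) = 8 + sqrt(l + l) = 8 + sqrt(2*l) = 8 + sqrt(2)*sqrt(l))
O(f) = -10*f**2 (O(f) = -5*f*(f + f) = -5*f*2*f = -10*f**2)
(92 + O(b(-3))) + N(U(2)) = (92 - 10*(-3)**2) + (8 + sqrt(2)*sqrt(2**3)) = (92 - 10*9) + (8 + sqrt(2)*sqrt(8)) = (92 - 90) + (8 + sqrt(2)*(2*sqrt(2))) = 2 + (8 + 4) = 2 + 12 = 14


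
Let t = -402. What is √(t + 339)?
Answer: 3*I*√7 ≈ 7.9373*I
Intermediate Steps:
√(t + 339) = √(-402 + 339) = √(-63) = 3*I*√7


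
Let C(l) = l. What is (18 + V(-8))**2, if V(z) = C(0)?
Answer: 324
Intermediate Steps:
V(z) = 0
(18 + V(-8))**2 = (18 + 0)**2 = 18**2 = 324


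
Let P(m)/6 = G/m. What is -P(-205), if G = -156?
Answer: -936/205 ≈ -4.5659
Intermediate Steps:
P(m) = -936/m (P(m) = 6*(-156/m) = -936/m)
-P(-205) = -(-936)/(-205) = -(-936)*(-1)/205 = -1*936/205 = -936/205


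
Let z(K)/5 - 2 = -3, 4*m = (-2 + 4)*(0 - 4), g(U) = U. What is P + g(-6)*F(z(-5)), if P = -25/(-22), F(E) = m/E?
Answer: -139/110 ≈ -1.2636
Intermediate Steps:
m = -2 (m = ((-2 + 4)*(0 - 4))/4 = (2*(-4))/4 = (¼)*(-8) = -2)
z(K) = -5 (z(K) = 10 + 5*(-3) = 10 - 15 = -5)
F(E) = -2/E
P = 25/22 (P = -25*(-1/22) = 25/22 ≈ 1.1364)
P + g(-6)*F(z(-5)) = 25/22 - (-12)/(-5) = 25/22 - (-12)*(-1)/5 = 25/22 - 6*⅖ = 25/22 - 12/5 = -139/110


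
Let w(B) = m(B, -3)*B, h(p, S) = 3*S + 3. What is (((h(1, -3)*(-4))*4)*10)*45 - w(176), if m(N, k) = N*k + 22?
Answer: 132256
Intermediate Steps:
h(p, S) = 3 + 3*S
m(N, k) = 22 + N*k
w(B) = B*(22 - 3*B) (w(B) = (22 + B*(-3))*B = (22 - 3*B)*B = B*(22 - 3*B))
(((h(1, -3)*(-4))*4)*10)*45 - w(176) = ((((3 + 3*(-3))*(-4))*4)*10)*45 - 176*(22 - 3*176) = ((((3 - 9)*(-4))*4)*10)*45 - 176*(22 - 528) = ((-6*(-4)*4)*10)*45 - 176*(-506) = ((24*4)*10)*45 - 1*(-89056) = (96*10)*45 + 89056 = 960*45 + 89056 = 43200 + 89056 = 132256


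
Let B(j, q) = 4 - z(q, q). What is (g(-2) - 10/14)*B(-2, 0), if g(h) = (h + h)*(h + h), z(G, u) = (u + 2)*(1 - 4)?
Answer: 1070/7 ≈ 152.86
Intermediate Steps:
z(G, u) = -6 - 3*u (z(G, u) = (2 + u)*(-3) = -6 - 3*u)
g(h) = 4*h**2 (g(h) = (2*h)*(2*h) = 4*h**2)
B(j, q) = 10 + 3*q (B(j, q) = 4 - (-6 - 3*q) = 4 + (6 + 3*q) = 10 + 3*q)
(g(-2) - 10/14)*B(-2, 0) = (4*(-2)**2 - 10/14)*(10 + 3*0) = (4*4 - 10*1/14)*(10 + 0) = (16 - 5/7)*10 = (107/7)*10 = 1070/7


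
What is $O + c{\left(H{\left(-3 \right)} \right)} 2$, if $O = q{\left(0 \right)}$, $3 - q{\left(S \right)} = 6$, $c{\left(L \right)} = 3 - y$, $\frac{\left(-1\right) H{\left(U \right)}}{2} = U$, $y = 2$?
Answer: $-1$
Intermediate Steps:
$H{\left(U \right)} = - 2 U$
$c{\left(L \right)} = 1$ ($c{\left(L \right)} = 3 - 2 = 1$)
$q{\left(S \right)} = -3$ ($q{\left(S \right)} = 3 - 6 = -3$)
$O = -3$
$O + c{\left(H{\left(-3 \right)} \right)} 2 = -3 + 1 \cdot 2 = -3 + 2 = -1$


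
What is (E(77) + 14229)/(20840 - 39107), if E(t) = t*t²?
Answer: -470762/18267 ≈ -25.771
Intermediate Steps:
E(t) = t³
(E(77) + 14229)/(20840 - 39107) = (77³ + 14229)/(20840 - 39107) = (456533 + 14229)/(-18267) = 470762*(-1/18267) = -470762/18267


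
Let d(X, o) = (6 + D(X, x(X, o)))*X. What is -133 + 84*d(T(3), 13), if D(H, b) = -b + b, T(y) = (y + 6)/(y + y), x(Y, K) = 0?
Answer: 623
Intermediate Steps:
T(y) = (6 + y)/(2*y) (T(y) = (6 + y)/((2*y)) = (6 + y)*(1/(2*y)) = (6 + y)/(2*y))
D(H, b) = 0
d(X, o) = 6*X (d(X, o) = (6 + 0)*X = 6*X)
-133 + 84*d(T(3), 13) = -133 + 84*(6*((1/2)*(6 + 3)/3)) = -133 + 84*(6*((1/2)*(1/3)*9)) = -133 + 84*(6*(3/2)) = -133 + 84*9 = -133 + 756 = 623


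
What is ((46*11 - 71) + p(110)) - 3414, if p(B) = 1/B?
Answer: -327689/110 ≈ -2979.0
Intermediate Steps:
((46*11 - 71) + p(110)) - 3414 = ((46*11 - 71) + 1/110) - 3414 = ((506 - 71) + 1/110) - 3414 = (435 + 1/110) - 3414 = 47851/110 - 3414 = -327689/110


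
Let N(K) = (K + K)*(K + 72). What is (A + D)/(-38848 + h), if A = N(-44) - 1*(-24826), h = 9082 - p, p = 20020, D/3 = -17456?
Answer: 15003/24893 ≈ 0.60270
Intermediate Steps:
D = -52368 (D = 3*(-17456) = -52368)
h = -10938 (h = 9082 - 1*20020 = 9082 - 20020 = -10938)
N(K) = 2*K*(72 + K) (N(K) = (2*K)*(72 + K) = 2*K*(72 + K))
A = 22362 (A = 2*(-44)*(72 - 44) - 1*(-24826) = 2*(-44)*28 + 24826 = -2464 + 24826 = 22362)
(A + D)/(-38848 + h) = (22362 - 52368)/(-38848 - 10938) = -30006/(-49786) = -30006*(-1/49786) = 15003/24893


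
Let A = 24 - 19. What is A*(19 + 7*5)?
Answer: 270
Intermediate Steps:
A = 5
A*(19 + 7*5) = 5*(19 + 7*5) = 5*(19 + 35) = 5*54 = 270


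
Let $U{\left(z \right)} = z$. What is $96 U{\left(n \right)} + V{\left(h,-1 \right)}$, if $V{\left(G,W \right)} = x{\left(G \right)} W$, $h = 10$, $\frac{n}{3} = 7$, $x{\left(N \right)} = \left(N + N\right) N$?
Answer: $1816$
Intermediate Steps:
$x{\left(N \right)} = 2 N^{2}$ ($x{\left(N \right)} = 2 N N = 2 N^{2}$)
$n = 21$ ($n = 3 \cdot 7 = 21$)
$V{\left(G,W \right)} = 2 W G^{2}$ ($V{\left(G,W \right)} = 2 G^{2} W = 2 W G^{2}$)
$96 U{\left(n \right)} + V{\left(h,-1 \right)} = 96 \cdot 21 + 2 \left(-1\right) 10^{2} = 2016 + 2 \left(-1\right) 100 = 2016 - 200 = 1816$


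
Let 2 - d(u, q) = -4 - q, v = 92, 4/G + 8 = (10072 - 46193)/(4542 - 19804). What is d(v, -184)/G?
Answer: 7651775/30524 ≈ 250.68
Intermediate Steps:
G = -61048/85975 (G = 4/(-8 + (10072 - 46193)/(4542 - 19804)) = 4/(-8 - 36121/(-15262)) = 4/(-8 - 36121*(-1/15262)) = 4/(-8 + 36121/15262) = 4/(-85975/15262) = 4*(-15262/85975) = -61048/85975 ≈ -0.71007)
d(u, q) = 6 + q (d(u, q) = 2 - (-4 - q) = 2 + (4 + q) = 6 + q)
d(v, -184)/G = (6 - 184)/(-61048/85975) = -178*(-85975/61048) = 7651775/30524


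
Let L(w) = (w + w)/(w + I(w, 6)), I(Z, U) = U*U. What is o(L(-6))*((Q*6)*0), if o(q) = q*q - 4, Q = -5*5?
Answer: 0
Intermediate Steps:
Q = -25
I(Z, U) = U²
L(w) = 2*w/(36 + w) (L(w) = (w + w)/(w + 6²) = (2*w)/(w + 36) = (2*w)/(36 + w) = 2*w/(36 + w))
o(q) = -4 + q² (o(q) = q² - 4 = -4 + q²)
o(L(-6))*((Q*6)*0) = (-4 + (2*(-6)/(36 - 6))²)*(-25*6*0) = (-4 + (2*(-6)/30)²)*(-150*0) = (-4 + (2*(-6)*(1/30))²)*0 = (-4 + (-⅖)²)*0 = (-4 + 4/25)*0 = -96/25*0 = 0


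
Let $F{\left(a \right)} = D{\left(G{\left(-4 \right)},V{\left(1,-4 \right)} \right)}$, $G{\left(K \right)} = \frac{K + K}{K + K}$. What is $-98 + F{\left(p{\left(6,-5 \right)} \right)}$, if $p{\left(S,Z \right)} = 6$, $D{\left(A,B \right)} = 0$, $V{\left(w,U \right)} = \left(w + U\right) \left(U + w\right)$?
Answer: $-98$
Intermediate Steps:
$V{\left(w,U \right)} = \left(U + w\right)^{2}$ ($V{\left(w,U \right)} = \left(U + w\right) \left(U + w\right) = \left(U + w\right)^{2}$)
$G{\left(K \right)} = 1$ ($G{\left(K \right)} = \frac{2 K}{2 K} = 2 K \frac{1}{2 K} = 1$)
$F{\left(a \right)} = 0$
$-98 + F{\left(p{\left(6,-5 \right)} \right)} = -98 + 0 = -98$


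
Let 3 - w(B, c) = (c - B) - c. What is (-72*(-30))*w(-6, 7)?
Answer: -6480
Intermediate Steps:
w(B, c) = 3 + B (w(B, c) = 3 - ((c - B) - c) = 3 - (-1)*B = 3 + B)
(-72*(-30))*w(-6, 7) = (-72*(-30))*(3 - 6) = 2160*(-3) = -6480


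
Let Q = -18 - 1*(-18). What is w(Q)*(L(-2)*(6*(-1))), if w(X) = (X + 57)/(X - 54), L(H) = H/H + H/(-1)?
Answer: 19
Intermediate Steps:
L(H) = 1 - H (L(H) = 1 + H*(-1) = 1 - H)
Q = 0 (Q = -18 + 18 = 0)
w(X) = (57 + X)/(-54 + X)
w(Q)*(L(-2)*(6*(-1))) = ((57 + 0)/(-54 + 0))*((1 - 1*(-2))*(6*(-1))) = (57/(-54))*((1 + 2)*(-6)) = (-1/54*57)*(3*(-6)) = -19/18*(-18) = 19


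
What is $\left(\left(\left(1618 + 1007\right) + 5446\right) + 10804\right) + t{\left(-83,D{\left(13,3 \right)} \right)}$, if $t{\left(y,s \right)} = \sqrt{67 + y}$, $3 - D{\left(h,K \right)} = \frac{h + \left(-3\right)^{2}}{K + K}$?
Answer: $18875 + 4 i \approx 18875.0 + 4.0 i$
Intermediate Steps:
$D{\left(h,K \right)} = 3 - \frac{9 + h}{2 K}$ ($D{\left(h,K \right)} = 3 - \frac{h + \left(-3\right)^{2}}{K + K} = 3 - \frac{h + 9}{2 K} = 3 - \left(9 + h\right) \frac{1}{2 K} = 3 - \frac{9 + h}{2 K}$)
$\left(\left(\left(1618 + 1007\right) + 5446\right) + 10804\right) + t{\left(-83,D{\left(13,3 \right)} \right)} = \left(\left(\left(1618 + 1007\right) + 5446\right) + 10804\right) + \sqrt{67 - 83} = \left(\left(2625 + 5446\right) + 10804\right) + \sqrt{-16} = \left(8071 + 10804\right) + 4 i = 18875 + 4 i$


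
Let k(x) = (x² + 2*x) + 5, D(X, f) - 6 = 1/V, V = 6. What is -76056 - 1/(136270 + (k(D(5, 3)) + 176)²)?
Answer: -18708115014312/245978161 ≈ -76056.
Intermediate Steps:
D(X, f) = 37/6 (D(X, f) = 6 + 1/6 = 6 + ⅙ = 37/6)
k(x) = 5 + x² + 2*x
-76056 - 1/(136270 + (k(D(5, 3)) + 176)²) = -76056 - 1/(136270 + ((5 + (37/6)² + 2*(37/6)) + 176)²) = -76056 - 1/(136270 + ((5 + 1369/36 + 37/3) + 176)²) = -76056 - 1/(136270 + (1993/36 + 176)²) = -76056 - 1/(136270 + (8329/36)²) = -76056 - 1/(136270 + 69372241/1296) = -76056 - 1/245978161/1296 = -76056 - 1*1296/245978161 = -76056 - 1296/245978161 = -18708115014312/245978161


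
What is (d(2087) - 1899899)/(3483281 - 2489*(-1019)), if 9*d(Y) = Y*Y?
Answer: -6371761/27088074 ≈ -0.23522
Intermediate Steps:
d(Y) = Y²/9 (d(Y) = (Y*Y)/9 = Y²/9)
(d(2087) - 1899899)/(3483281 - 2489*(-1019)) = ((⅑)*2087² - 1899899)/(3483281 - 2489*(-1019)) = ((⅑)*4355569 - 1899899)/(3483281 + 2536291) = (4355569/9 - 1899899)/6019572 = -12743522/9*1/6019572 = -6371761/27088074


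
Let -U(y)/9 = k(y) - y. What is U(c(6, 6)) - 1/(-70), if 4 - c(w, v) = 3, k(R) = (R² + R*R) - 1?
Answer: 1/70 ≈ 0.014286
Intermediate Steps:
k(R) = -1 + 2*R² (k(R) = (R² + R²) - 1 = 2*R² - 1 = -1 + 2*R²)
c(w, v) = 1 (c(w, v) = 4 - 1*3 = 4 - 3 = 1)
U(y) = 9 - 18*y² + 9*y (U(y) = -9*((-1 + 2*y²) - y) = -9*(-1 - y + 2*y²) = 9 - 18*y² + 9*y)
U(c(6, 6)) - 1/(-70) = (9 - 18*1² + 9*1) - 1/(-70) = (9 - 18*1 + 9) - 1*(-1/70) = (9 - 18 + 9) + 1/70 = 0 + 1/70 = 1/70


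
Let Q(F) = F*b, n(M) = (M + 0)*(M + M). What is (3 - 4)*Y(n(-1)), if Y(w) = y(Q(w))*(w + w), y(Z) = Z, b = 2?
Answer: -16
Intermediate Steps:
n(M) = 2*M² (n(M) = M*(2*M) = 2*M²)
Q(F) = 2*F (Q(F) = F*2 = 2*F)
Y(w) = 4*w² (Y(w) = (2*w)*(w + w) = (2*w)*(2*w) = 4*w²)
(3 - 4)*Y(n(-1)) = (3 - 4)*(4*(2*(-1)²)²) = -4*(2*1)² = -4*2² = -4*4 = -1*16 = -16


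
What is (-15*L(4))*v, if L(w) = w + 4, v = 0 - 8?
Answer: 960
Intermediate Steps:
v = -8
L(w) = 4 + w
(-15*L(4))*v = -15*(4 + 4)*(-8) = -15*8*(-8) = -120*(-8) = 960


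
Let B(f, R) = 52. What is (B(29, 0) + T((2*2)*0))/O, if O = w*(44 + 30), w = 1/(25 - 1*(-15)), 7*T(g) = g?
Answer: 1040/37 ≈ 28.108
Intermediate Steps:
T(g) = g/7
w = 1/40 (w = 1/(25 + 15) = 1/40 ≈ 0.025000)
O = 37/20 (O = (44 + 30)/40 = (1/40)*74 = 37/20 ≈ 1.8500)
(B(29, 0) + T((2*2)*0))/O = (52 + ((2*2)*0)/7)/(37/20) = (52 + (4*0)/7)*(20/37) = (52 + (1/7)*0)*(20/37) = (52 + 0)*(20/37) = 52*(20/37) = 1040/37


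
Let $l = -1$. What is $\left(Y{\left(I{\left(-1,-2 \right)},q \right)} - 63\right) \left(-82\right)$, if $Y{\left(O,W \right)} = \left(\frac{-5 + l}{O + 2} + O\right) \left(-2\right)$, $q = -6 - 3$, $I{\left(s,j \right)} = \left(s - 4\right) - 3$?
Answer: $4018$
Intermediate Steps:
$I{\left(s,j \right)} = -7 + s$ ($I{\left(s,j \right)} = \left(-4 + s\right) - 3 = -7 + s$)
$q = -9$ ($q = -6 - 3 = -9$)
$Y{\left(O,W \right)} = - 2 O + \frac{12}{2 + O}$ ($Y{\left(O,W \right)} = \left(\frac{-5 - 1}{O + 2} + O\right) \left(-2\right) = \left(- \frac{6}{2 + O} + O\right) \left(-2\right) = \left(O - \frac{6}{2 + O}\right) \left(-2\right) = - 2 O + \frac{12}{2 + O}$)
$\left(Y{\left(I{\left(-1,-2 \right)},q \right)} - 63\right) \left(-82\right) = \left(\frac{2 \left(6 - \left(-7 - 1\right)^{2} - 2 \left(-7 - 1\right)\right)}{2 - 8} - 63\right) \left(-82\right) = \left(\frac{2 \left(6 - \left(-8\right)^{2} - -16\right)}{2 - 8} - 63\right) \left(-82\right) = \left(\frac{2 \left(6 - 64 + 16\right)}{-6} - 63\right) \left(-82\right) = \left(2 \left(- \frac{1}{6}\right) \left(6 - 64 + 16\right) - 63\right) \left(-82\right) = \left(2 \left(- \frac{1}{6}\right) \left(-42\right) - 63\right) \left(-82\right) = \left(14 - 63\right) \left(-82\right) = \left(-49\right) \left(-82\right) = 4018$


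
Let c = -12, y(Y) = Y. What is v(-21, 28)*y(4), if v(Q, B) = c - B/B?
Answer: -52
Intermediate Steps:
v(Q, B) = -13 (v(Q, B) = -12 - B/B = -12 - 1*1 = -12 - 1 = -13)
v(-21, 28)*y(4) = -13*4 = -52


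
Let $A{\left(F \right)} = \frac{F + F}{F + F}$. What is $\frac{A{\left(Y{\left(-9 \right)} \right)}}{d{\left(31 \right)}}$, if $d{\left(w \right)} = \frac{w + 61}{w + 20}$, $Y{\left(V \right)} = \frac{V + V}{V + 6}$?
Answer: $\frac{51}{92} \approx 0.55435$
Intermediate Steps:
$Y{\left(V \right)} = \frac{2 V}{6 + V}$
$d{\left(w \right)} = \frac{61 + w}{20 + w}$
$A{\left(F \right)} = 1$ ($A{\left(F \right)} = \frac{2 F}{2 F} = 2 F \frac{1}{2 F} = 1$)
$\frac{A{\left(Y{\left(-9 \right)} \right)}}{d{\left(31 \right)}} = 1 \frac{1}{\frac{1}{20 + 31} \left(61 + 31\right)} = 1 \frac{1}{\frac{1}{51} \cdot 92} = 1 \frac{1}{\frac{92}{51}} = 1 \cdot \frac{51}{92} = \frac{51}{92}$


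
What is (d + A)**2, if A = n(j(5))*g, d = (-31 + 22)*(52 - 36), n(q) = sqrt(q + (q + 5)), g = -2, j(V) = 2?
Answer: 22500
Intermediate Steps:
n(q) = sqrt(5 + 2*q) (n(q) = sqrt(q + (5 + q)) = sqrt(5 + 2*q))
d = -144 (d = -9*16 = -144)
A = -6 (A = sqrt(5 + 2*2)*(-2) = sqrt(5 + 4)*(-2) = sqrt(9)*(-2) = 3*(-2) = -6)
(d + A)**2 = (-144 - 6)**2 = (-150)**2 = 22500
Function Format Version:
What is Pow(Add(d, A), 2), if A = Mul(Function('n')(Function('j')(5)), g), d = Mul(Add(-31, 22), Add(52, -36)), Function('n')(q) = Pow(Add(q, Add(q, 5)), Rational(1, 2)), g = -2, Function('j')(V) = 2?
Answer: 22500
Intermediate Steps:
Function('n')(q) = Pow(Add(5, Mul(2, q)), Rational(1, 2)) (Function('n')(q) = Pow(Add(q, Add(5, q)), Rational(1, 2)) = Pow(Add(5, Mul(2, q)), Rational(1, 2)))
d = -144 (d = Mul(-9, 16) = -144)
A = -6 (A = Mul(Pow(Add(5, Mul(2, 2)), Rational(1, 2)), -2) = Mul(Pow(Add(5, 4), Rational(1, 2)), -2) = Mul(Pow(9, Rational(1, 2)), -2) = Mul(3, -2) = -6)
Pow(Add(d, A), 2) = Pow(Add(-144, -6), 2) = Pow(-150, 2) = 22500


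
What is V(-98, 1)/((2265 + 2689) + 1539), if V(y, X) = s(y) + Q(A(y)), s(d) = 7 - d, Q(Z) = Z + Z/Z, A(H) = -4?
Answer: 102/6493 ≈ 0.015709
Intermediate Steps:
Q(Z) = 1 + Z (Q(Z) = Z + 1 = 1 + Z)
V(y, X) = 4 - y (V(y, X) = (7 - y) + (1 - 4) = (7 - y) - 3 = 4 - y)
V(-98, 1)/((2265 + 2689) + 1539) = (4 - 1*(-98))/((2265 + 2689) + 1539) = (4 + 98)/(4954 + 1539) = 102/6493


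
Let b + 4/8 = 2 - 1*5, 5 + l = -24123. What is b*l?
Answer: 84448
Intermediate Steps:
l = -24128 (l = -5 - 24123 = -24128)
b = -7/2 (b = -½ + (2 - 1*5) = -½ + (2 - 5) = -½ - 3 = -7/2 ≈ -3.5000)
b*l = -7/2*(-24128) = 84448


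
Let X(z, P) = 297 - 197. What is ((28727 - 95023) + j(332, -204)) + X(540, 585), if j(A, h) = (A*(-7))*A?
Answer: -837764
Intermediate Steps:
X(z, P) = 100
j(A, h) = -7*A**2 (j(A, h) = (-7*A)*A = -7*A**2)
((28727 - 95023) + j(332, -204)) + X(540, 585) = ((28727 - 95023) - 7*332**2) + 100 = (-66296 - 7*110224) + 100 = (-66296 - 771568) + 100 = -837864 + 100 = -837764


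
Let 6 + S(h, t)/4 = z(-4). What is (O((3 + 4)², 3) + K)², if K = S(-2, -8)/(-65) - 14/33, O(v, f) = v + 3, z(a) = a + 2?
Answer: 12473762596/4601025 ≈ 2711.1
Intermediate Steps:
z(a) = 2 + a
S(h, t) = -32 (S(h, t) = -24 + 4*(2 - 4) = -24 + 4*(-2) = -24 - 8 = -32)
O(v, f) = 3 + v
K = 146/2145 (K = -32/(-65) - 14/33 = -32*(-1/65) - 14*1/33 = 32/65 - 14/33 = 146/2145 ≈ 0.068065)
(O((3 + 4)², 3) + K)² = ((3 + (3 + 4)²) + 146/2145)² = ((3 + 7²) + 146/2145)² = ((3 + 49) + 146/2145)² = (52 + 146/2145)² = (111686/2145)² = 12473762596/4601025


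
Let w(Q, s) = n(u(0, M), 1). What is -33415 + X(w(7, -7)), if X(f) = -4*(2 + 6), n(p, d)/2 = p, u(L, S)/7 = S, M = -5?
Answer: -33447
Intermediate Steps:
u(L, S) = 7*S
n(p, d) = 2*p
w(Q, s) = -70 (w(Q, s) = 2*(7*(-5)) = 2*(-35) = -70)
X(f) = -32 (X(f) = -4*8 = -32)
-33415 + X(w(7, -7)) = -33415 - 32 = -33447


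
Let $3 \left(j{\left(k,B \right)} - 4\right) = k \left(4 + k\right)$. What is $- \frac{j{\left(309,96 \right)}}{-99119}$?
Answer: $\frac{32243}{99119} \approx 0.3253$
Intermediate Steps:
$j{\left(k,B \right)} = 4 + \frac{k \left(4 + k\right)}{3}$
$- \frac{j{\left(309,96 \right)}}{-99119} = - \frac{4 + \frac{309^{2}}{3} + \frac{4}{3} \cdot 309}{-99119} = - \frac{\left(4 + \frac{1}{3} \cdot 95481 + 412\right) \left(-1\right)}{99119} = - \frac{\left(4 + 31827 + 412\right) \left(-1\right)}{99119} = - \frac{32243 \left(-1\right)}{99119} = \left(-1\right) \left(- \frac{32243}{99119}\right) = \frac{32243}{99119}$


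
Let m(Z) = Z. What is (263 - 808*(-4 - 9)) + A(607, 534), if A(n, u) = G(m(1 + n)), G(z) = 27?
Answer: 10794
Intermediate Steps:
A(n, u) = 27
(263 - 808*(-4 - 9)) + A(607, 534) = (263 - 808*(-4 - 9)) + 27 = (263 - 808*(-13)) + 27 = (263 - 101*(-104)) + 27 = (263 + 10504) + 27 = 10767 + 27 = 10794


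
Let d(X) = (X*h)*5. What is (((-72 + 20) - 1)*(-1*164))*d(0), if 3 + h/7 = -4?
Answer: 0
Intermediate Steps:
h = -49 (h = -21 + 7*(-4) = -21 - 28 = -49)
d(X) = -245*X (d(X) = (X*(-49))*5 = -49*X*5 = -245*X)
(((-72 + 20) - 1)*(-1*164))*d(0) = (((-72 + 20) - 1)*(-1*164))*(-245*0) = ((-52 - 1)*(-164))*0 = -53*(-164)*0 = 8692*0 = 0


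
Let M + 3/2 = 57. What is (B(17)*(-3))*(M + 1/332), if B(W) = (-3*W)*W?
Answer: 47928627/332 ≈ 1.4436e+5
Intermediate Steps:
B(W) = -3*W²
M = 111/2 (M = -3/2 + 57 = 111/2 ≈ 55.500)
(B(17)*(-3))*(M + 1/332) = (-3*17²*(-3))*(111/2 + 1/332) = (-3*289*(-3))*(111/2 + 1/332) = -867*(-3)*(18427/332) = 2601*(18427/332) = 47928627/332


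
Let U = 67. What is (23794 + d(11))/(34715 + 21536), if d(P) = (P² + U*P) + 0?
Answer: 24652/56251 ≈ 0.43825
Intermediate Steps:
d(P) = P² + 67*P (d(P) = (P² + 67*P) + 0 = P² + 67*P)
(23794 + d(11))/(34715 + 21536) = (23794 + 11*(67 + 11))/(34715 + 21536) = (23794 + 11*78)/56251 = (23794 + 858)*(1/56251) = 24652*(1/56251) = 24652/56251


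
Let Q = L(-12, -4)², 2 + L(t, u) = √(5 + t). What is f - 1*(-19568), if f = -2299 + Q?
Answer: 17266 - 4*I*√7 ≈ 17266.0 - 10.583*I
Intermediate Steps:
L(t, u) = -2 + √(5 + t)
Q = (-2 + I*√7)² (Q = (-2 + √(5 - 12))² = (-2 + √(-7))² = (-2 + I*√7)² ≈ -3.0 - 10.583*I)
f = -2299 + (2 - I*√7)² ≈ -2302.0 - 10.583*I
f - 1*(-19568) = (-2299 + (2 - I*√7)²) - 1*(-19568) = (-2299 + (2 - I*√7)²) + 19568 = 17269 + (2 - I*√7)²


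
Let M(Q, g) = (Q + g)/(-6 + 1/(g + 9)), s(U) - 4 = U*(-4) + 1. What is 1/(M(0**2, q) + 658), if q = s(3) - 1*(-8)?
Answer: 59/38812 ≈ 0.0015201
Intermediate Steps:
s(U) = 5 - 4*U (s(U) = 4 + (U*(-4) + 1) = 4 + (-4*U + 1) = 4 + (1 - 4*U) = 5 - 4*U)
q = 1 (q = (5 - 4*3) - 1*(-8) = (5 - 12) + 8 = -7 + 8 = 1)
M(Q, g) = (Q + g)/(-6 + 1/(9 + g))
1/(M(0**2, q) + 658) = 1/((-1*1**2 - 9*0**2 - 9*1 - 1*0**2*1)/(53 + 6*1) + 658) = 1/((-1*1 - 9*0 - 9 - 1*0*1)/(53 + 6) + 658) = 1/((-1 + 0 - 9 + 0)/59 + 658) = 1/((1/59)*(-10) + 658) = 1/(-10/59 + 658) = 1/(38812/59) = 59/38812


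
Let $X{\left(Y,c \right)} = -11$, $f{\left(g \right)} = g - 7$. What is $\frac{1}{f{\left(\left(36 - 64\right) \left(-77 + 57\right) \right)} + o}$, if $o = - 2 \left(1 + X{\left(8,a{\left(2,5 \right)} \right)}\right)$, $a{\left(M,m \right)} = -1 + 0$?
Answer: $\frac{1}{573} \approx 0.0017452$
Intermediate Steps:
$a{\left(M,m \right)} = -1$
$f{\left(g \right)} = -7 + g$ ($f{\left(g \right)} = g - 7 = -7 + g$)
$o = 20$ ($o = - 2 \left(1 - 11\right) = \left(-2\right) \left(-10\right) = 20$)
$\frac{1}{f{\left(\left(36 - 64\right) \left(-77 + 57\right) \right)} + o} = \frac{1}{\left(-7 + \left(36 - 64\right) \left(-77 + 57\right)\right) + 20} = \frac{1}{\left(-7 - -560\right) + 20} = \frac{1}{\left(-7 + 560\right) + 20} = \frac{1}{553 + 20} = \frac{1}{573}$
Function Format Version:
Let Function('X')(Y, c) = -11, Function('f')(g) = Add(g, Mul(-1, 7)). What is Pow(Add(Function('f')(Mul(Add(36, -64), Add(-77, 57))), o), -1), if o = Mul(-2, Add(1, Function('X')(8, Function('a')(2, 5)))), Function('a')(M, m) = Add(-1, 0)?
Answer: Rational(1, 573) ≈ 0.0017452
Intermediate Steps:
Function('a')(M, m) = -1
Function('f')(g) = Add(-7, g) (Function('f')(g) = Add(g, -7) = Add(-7, g))
o = 20 (o = Mul(-2, Add(1, -11)) = Mul(-2, -10) = 20)
Pow(Add(Function('f')(Mul(Add(36, -64), Add(-77, 57))), o), -1) = Pow(Add(Add(-7, Mul(Add(36, -64), Add(-77, 57))), 20), -1) = Pow(Add(Add(-7, Mul(-28, -20)), 20), -1) = Pow(Add(Add(-7, 560), 20), -1) = Pow(Add(553, 20), -1) = Pow(573, -1) = Rational(1, 573)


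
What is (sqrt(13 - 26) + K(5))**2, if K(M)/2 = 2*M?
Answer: (20 + I*sqrt(13))**2 ≈ 387.0 + 144.22*I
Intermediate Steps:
K(M) = 4*M (K(M) = 2*(2*M) = 4*M)
(sqrt(13 - 26) + K(5))**2 = (sqrt(13 - 26) + 4*5)**2 = (sqrt(-13) + 20)**2 = (I*sqrt(13) + 20)**2 = (20 + I*sqrt(13))**2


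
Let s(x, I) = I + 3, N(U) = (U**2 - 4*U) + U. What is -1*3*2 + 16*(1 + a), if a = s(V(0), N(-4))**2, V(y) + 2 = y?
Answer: 15386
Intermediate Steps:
N(U) = U**2 - 3*U
V(y) = -2 + y
s(x, I) = 3 + I
a = 961 (a = (3 - 4*(-3 - 4))**2 = (3 - 4*(-7))**2 = (3 + 28)**2 = 31**2 = 961)
-1*3*2 + 16*(1 + a) = -1*3*2 + 16*(1 + 961) = -3*2 + 16*962 = -6 + 15392 = 15386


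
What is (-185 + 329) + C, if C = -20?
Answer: 124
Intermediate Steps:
(-185 + 329) + C = (-185 + 329) - 20 = 144 - 20 = 124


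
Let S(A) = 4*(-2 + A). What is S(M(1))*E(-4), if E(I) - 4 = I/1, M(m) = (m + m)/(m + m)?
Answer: 0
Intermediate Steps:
M(m) = 1 (M(m) = (2*m)/((2*m)) = (2*m)*(1/(2*m)) = 1)
S(A) = -8 + 4*A
E(I) = 4 + I (E(I) = 4 + I/1 = 4 + I*1 = 4 + I)
S(M(1))*E(-4) = (-8 + 4*1)*(4 - 4) = (-8 + 4)*0 = -4*0 = 0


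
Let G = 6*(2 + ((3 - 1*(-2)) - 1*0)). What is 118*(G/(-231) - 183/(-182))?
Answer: 97291/1001 ≈ 97.194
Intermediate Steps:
G = 42 (G = 6*(2 + ((3 + 2) + 0)) = 6*(2 + (5 + 0)) = 6*(2 + 5) = 6*7 = 42)
118*(G/(-231) - 183/(-182)) = 118*(42/(-231) - 183/(-182)) = 118*(42*(-1/231) - 183*(-1/182)) = 118*(-2/11 + 183/182) = 118*(1649/2002) = 97291/1001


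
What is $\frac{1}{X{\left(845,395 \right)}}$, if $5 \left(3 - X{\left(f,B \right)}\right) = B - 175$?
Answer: $- \frac{1}{41} \approx -0.02439$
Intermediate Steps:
$X{\left(f,B \right)} = 38 - \frac{B}{5}$ ($X{\left(f,B \right)} = 3 - \frac{B - 175}{5} = 3 - \frac{-175 + B}{5} = 3 - \left(-35 + \frac{B}{5}\right) = 38 - \frac{B}{5}$)
$\frac{1}{X{\left(845,395 \right)}} = \frac{1}{38 - 79} = \frac{1}{-41} = - \frac{1}{41}$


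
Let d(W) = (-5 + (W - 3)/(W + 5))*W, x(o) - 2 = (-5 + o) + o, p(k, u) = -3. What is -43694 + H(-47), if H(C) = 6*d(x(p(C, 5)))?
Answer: -43586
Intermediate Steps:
x(o) = -3 + 2*o (x(o) = 2 + ((-5 + o) + o) = 2 + (-5 + 2*o) = -3 + 2*o)
d(W) = W*(-5 + (-3 + W)/(5 + W)) (d(W) = (-5 + (-3 + W)/(5 + W))*W = W*(-5 + (-3 + W)/(5 + W)))
H(C) = 108 (H(C) = 6*(-4*(-3 + 2*(-3))*(7 + (-3 + 2*(-3)))/(5 + (-3 + 2*(-3)))) = 6*(-4*(-3 - 6)*(7 + (-3 - 6))/(5 + (-3 - 6))) = 6*(-4*(-9)*(7 - 9)/(5 - 9)) = 6*(-4*(-9)*(-2)/(-4)) = 6*(-4*(-9)*(-¼)*(-2)) = 6*18 = 108)
-43694 + H(-47) = -43694 + 108 = -43586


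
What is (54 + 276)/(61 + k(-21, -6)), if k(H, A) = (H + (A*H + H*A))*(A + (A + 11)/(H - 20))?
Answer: -1353/5548 ≈ -0.24387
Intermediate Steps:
k(H, A) = (A + (11 + A)/(-20 + H))*(H + 2*A*H) (k(H, A) = (H + (A*H + A*H))*(A + (11 + A)/(-20 + H)) = (H + 2*A*H)*(A + (11 + A)/(-20 + H)) = (A + (11 + A)/(-20 + H))*(H + 2*A*H))
(54 + 276)/(61 + k(-21, -6)) = (54 + 276)/(61 - 21*(11 - 38*(-6)² + 3*(-6) - 6*(-21) + 2*(-21)*(-6)²)/(-20 - 21)) = 330/(61 - 21*(11 - 38*36 - 18 + 126 + 2*(-21)*36)/(-41)) = 330/(61 - 21*(-1/41)*(11 - 1368 - 18 + 126 - 1512)) = 330/(61 - 21*(-1/41)*(-2761)) = 330/(61 - 57981/41) = 330/(-55480/41) = 330*(-41/55480) = -1353/5548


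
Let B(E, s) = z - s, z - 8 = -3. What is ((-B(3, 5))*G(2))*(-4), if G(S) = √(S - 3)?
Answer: 0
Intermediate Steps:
z = 5 (z = 8 - 3 = 5)
G(S) = √(-3 + S)
B(E, s) = 5 - s
((-B(3, 5))*G(2))*(-4) = ((-(5 - 1*5))*√(-3 + 2))*(-4) = ((-(5 - 5))*√(-1))*(-4) = ((-1*0)*I)*(-4) = (0*I)*(-4) = 0*(-4) = 0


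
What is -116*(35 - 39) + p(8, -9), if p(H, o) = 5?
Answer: 469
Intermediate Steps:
-116*(35 - 39) + p(8, -9) = -116*(35 - 39) + 5 = -116*(-4) + 5 = 464 + 5 = 469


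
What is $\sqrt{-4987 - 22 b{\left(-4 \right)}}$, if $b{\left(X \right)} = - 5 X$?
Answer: $9 i \sqrt{67} \approx 73.668 i$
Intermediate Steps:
$\sqrt{-4987 - 22 b{\left(-4 \right)}} = \sqrt{-4987 - 22 \left(\left(-5\right) \left(-4\right)\right)} = \sqrt{-4987 - 440} = \sqrt{-5427} = 9 i \sqrt{67}$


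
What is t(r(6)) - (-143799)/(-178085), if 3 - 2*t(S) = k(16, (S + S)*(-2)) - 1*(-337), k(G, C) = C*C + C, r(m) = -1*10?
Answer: -175913694/178085 ≈ -987.81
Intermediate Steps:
r(m) = -10
k(G, C) = C + C² (k(G, C) = C² + C = C + C²)
t(S) = -167 + 2*S*(1 - 4*S) (t(S) = 3/2 - (((S + S)*(-2))*(1 + (S + S)*(-2)) - 1*(-337))/2 = 3/2 - (((2*S)*(-2))*(1 + (2*S)*(-2)) + 337)/2 = 3/2 - ((-4*S)*(1 - 4*S) + 337)/2 = 3/2 - (-4*S*(1 - 4*S) + 337)/2 = 3/2 - (337 - 4*S*(1 - 4*S))/2 = 3/2 + (-337/2 + 2*S*(1 - 4*S)) = -167 + 2*S*(1 - 4*S))
t(r(6)) - (-143799)/(-178085) = (-167 - 8*(-10)² + 2*(-10)) - (-143799)/(-178085) = (-167 - 8*100 - 20) - (-143799)*(-1)/178085 = (-167 - 800 - 20) - 1*143799/178085 = -987 - 143799/178085 = -175913694/178085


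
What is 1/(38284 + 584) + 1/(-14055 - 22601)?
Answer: -7/4508688 ≈ -1.5526e-6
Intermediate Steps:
1/(38284 + 584) + 1/(-14055 - 22601) = 1/38868 + 1/(-36656) = 1/38868 - 1/36656 = -7/4508688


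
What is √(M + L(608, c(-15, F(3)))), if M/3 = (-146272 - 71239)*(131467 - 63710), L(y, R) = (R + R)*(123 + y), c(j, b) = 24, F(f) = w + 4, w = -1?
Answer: I*√44213643393 ≈ 2.1027e+5*I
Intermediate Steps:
F(f) = 3 (F(f) = -1 + 4 = 3)
L(y, R) = 2*R*(123 + y) (L(y, R) = (2*R)*(123 + y) = 2*R*(123 + y))
M = -44213678481 (M = 3*((-146272 - 71239)*(131467 - 63710)) = 3*(-217511*67757) = 3*(-14737892827) = -44213678481)
√(M + L(608, c(-15, F(3)))) = √(-44213678481 + 2*24*(123 + 608)) = √(-44213678481 + 2*24*731) = √(-44213678481 + 35088) = √(-44213643393) = I*√44213643393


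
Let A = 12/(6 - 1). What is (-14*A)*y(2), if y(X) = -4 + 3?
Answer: 168/5 ≈ 33.600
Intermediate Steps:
y(X) = -1
A = 12/5 ≈ 2.4000
(-14*A)*y(2) = -14*12/5*(-1) = -168/5*(-1) = 168/5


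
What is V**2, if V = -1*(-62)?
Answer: 3844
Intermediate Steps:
V = 62
V**2 = 62**2 = 3844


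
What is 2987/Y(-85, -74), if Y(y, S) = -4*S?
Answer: 2987/296 ≈ 10.091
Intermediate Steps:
2987/Y(-85, -74) = 2987/((-4*(-74))) = 2987/296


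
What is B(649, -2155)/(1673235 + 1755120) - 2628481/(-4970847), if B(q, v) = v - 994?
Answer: 428367275312/811515626985 ≈ 0.52786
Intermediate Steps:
B(q, v) = -994 + v
B(649, -2155)/(1673235 + 1755120) - 2628481/(-4970847) = (-994 - 2155)/(1673235 + 1755120) - 2628481/(-4970847) = -3149/3428355 - 2628481*(-1/4970847) = -3149*1/3428355 + 2628481/4970847 = -3149/3428355 + 2628481/4970847 = 428367275312/811515626985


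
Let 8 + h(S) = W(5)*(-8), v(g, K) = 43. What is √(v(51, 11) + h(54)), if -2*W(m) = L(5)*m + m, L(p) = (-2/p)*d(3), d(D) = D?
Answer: √31 ≈ 5.5678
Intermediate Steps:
L(p) = -6/p (L(p) = -2/p*3 = -6/p)
W(m) = m/10 (W(m) = -((-6/5)*m + m)/2 = -((-6*⅕)*m + m)/2 = -(-6*m/5 + m)/2 = -(-1)*m/10 = m/10)
h(S) = -12 (h(S) = -8 + ((⅒)*5)*(-8) = -8 + (½)*(-8) = -8 - 4 = -12)
√(v(51, 11) + h(54)) = √(43 - 12) = √31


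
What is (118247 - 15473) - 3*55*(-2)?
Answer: 103104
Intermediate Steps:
(118247 - 15473) - 3*55*(-2) = 102774 - 165*(-2) = 102774 + 330 = 103104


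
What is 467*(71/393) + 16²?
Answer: 133765/393 ≈ 340.37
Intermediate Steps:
467*(71/393) + 16² = 467*(71*(1/393)) + 256 = 467*(71/393) + 256 = 33157/393 + 256 = 133765/393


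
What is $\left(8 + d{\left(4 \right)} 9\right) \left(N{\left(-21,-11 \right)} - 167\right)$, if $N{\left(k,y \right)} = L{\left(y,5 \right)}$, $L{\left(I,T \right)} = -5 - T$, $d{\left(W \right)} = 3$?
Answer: $-6195$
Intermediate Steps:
$N{\left(k,y \right)} = -10$ ($N{\left(k,y \right)} = -5 - 5 = -10$)
$\left(8 + d{\left(4 \right)} 9\right) \left(N{\left(-21,-11 \right)} - 167\right) = \left(8 + 3 \cdot 9\right) \left(-10 - 167\right) = \left(8 + 27\right) \left(-177\right) = 35 \left(-177\right) = -6195$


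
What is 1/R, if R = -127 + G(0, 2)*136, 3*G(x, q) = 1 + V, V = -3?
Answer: -3/653 ≈ -0.0045942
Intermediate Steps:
G(x, q) = -⅔ (G(x, q) = (1 - 3)/3 = (⅓)*(-2) = -⅔)
R = -653/3 (R = -127 - ⅔*136 = -127 - 272/3 = -653/3 ≈ -217.67)
1/R = 1/(-653/3) = -3/653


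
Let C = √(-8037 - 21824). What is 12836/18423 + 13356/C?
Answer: 12836/18423 - 13356*I*√29861/29861 ≈ 0.69674 - 77.29*I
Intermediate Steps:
C = I*√29861 (C = √(-29861) = I*√29861 ≈ 172.8*I)
12836/18423 + 13356/C = 12836/18423 + 13356/((I*√29861)) = 12836*(1/18423) + 13356*(-I*√29861/29861) = 12836/18423 - 13356*I*√29861/29861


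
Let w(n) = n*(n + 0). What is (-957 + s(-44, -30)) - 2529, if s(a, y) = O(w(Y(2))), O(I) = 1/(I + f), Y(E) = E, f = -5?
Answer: -3487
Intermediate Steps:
w(n) = n² (w(n) = n*n = n²)
O(I) = 1/(-5 + I) (O(I) = 1/(I - 5) = 1/(-5 + I))
s(a, y) = -1 (s(a, y) = 1/(-5 + 2²) = 1/(-5 + 4) = 1/(-1) = -1)
(-957 + s(-44, -30)) - 2529 = (-957 - 1) - 2529 = -958 - 2529 = -3487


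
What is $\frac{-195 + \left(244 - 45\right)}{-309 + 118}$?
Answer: $- \frac{4}{191} \approx -0.020942$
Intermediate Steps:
$\frac{-195 + \left(244 - 45\right)}{-309 + 118} = \frac{-195 + \left(244 - 45\right)}{-191} = \left(-195 + 199\right) \left(- \frac{1}{191}\right) = 4 \left(- \frac{1}{191}\right) = - \frac{4}{191}$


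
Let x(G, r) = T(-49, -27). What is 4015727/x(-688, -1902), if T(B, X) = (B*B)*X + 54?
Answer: -4015727/64773 ≈ -61.997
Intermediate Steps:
T(B, X) = 54 + X*B² (T(B, X) = B²*X + 54 = X*B² + 54 = 54 + X*B²)
x(G, r) = -64773 (x(G, r) = 54 - 27*(-49)² = 54 - 27*2401 = 54 - 64827 = -64773)
4015727/x(-688, -1902) = 4015727/(-64773) = 4015727*(-1/64773) = -4015727/64773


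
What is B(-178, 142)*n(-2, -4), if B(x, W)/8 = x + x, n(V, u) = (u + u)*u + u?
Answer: -79744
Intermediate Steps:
n(V, u) = u + 2*u² (n(V, u) = (2*u)*u + u = 2*u² + u = u + 2*u²)
B(x, W) = 16*x (B(x, W) = 8*(x + x) = 8*(2*x) = 16*x)
B(-178, 142)*n(-2, -4) = (16*(-178))*(-4*(1 + 2*(-4))) = -(-11392)*(1 - 8) = -(-11392)*(-7) = -2848*28 = -79744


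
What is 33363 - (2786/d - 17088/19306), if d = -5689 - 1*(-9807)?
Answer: 663111352768/19875527 ≈ 33363.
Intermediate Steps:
d = 4118 (d = -5689 + 9807 = 4118)
33363 - (2786/d - 17088/19306) = 33363 - (2786/4118 - 17088/19306) = 33363 - (2786*(1/4118) - 17088*1/19306) = 33363 - (1393/2059 - 8544/9653) = 33363 - 1*(-4145467/19875527) = 33363 + 4145467/19875527 = 663111352768/19875527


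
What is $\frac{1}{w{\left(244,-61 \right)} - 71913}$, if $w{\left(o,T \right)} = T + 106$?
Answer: $- \frac{1}{71868} \approx -1.3914 \cdot 10^{-5}$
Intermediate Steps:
$w{\left(o,T \right)} = 106 + T$
$\frac{1}{w{\left(244,-61 \right)} - 71913} = \frac{1}{\left(106 - 61\right) - 71913} = \frac{1}{45 - 71913} = \frac{1}{-71868} = - \frac{1}{71868}$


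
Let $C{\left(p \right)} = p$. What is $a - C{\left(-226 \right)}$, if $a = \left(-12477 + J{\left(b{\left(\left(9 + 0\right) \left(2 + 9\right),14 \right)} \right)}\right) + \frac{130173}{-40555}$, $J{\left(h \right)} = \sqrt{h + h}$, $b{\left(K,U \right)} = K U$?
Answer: $- \frac{496969478}{40555} + 6 \sqrt{77} \approx -12202.0$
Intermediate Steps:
$J{\left(h \right)} = \sqrt{2} \sqrt{h}$ ($J{\left(h \right)} = \sqrt{2 h} = \sqrt{2} \sqrt{h}$)
$a = - \frac{506134908}{40555} + 6 \sqrt{77}$ ($a = \left(-12477 + \sqrt{2} \sqrt{\left(9 + 0\right) \left(2 + 9\right) 14}\right) + \frac{130173}{-40555} = \left(-12477 + \sqrt{2} \sqrt{9 \cdot 11 \cdot 14}\right) + 130173 \left(- \frac{1}{40555}\right) = \left(-12477 + \sqrt{2} \sqrt{99 \cdot 14}\right) - \frac{130173}{40555} = \left(-12477 + \sqrt{2} \sqrt{1386}\right) - \frac{130173}{40555} = \left(-12477 + \sqrt{2} \cdot 3 \sqrt{154}\right) - \frac{130173}{40555} = \left(-12477 + 6 \sqrt{77}\right) - \frac{130173}{40555} = - \frac{506134908}{40555} + 6 \sqrt{77} \approx -12428.0$)
$a - C{\left(-226 \right)} = \left(- \frac{506134908}{40555} + 6 \sqrt{77}\right) - -226 = \left(- \frac{506134908}{40555} + 6 \sqrt{77}\right) + 226 = - \frac{496969478}{40555} + 6 \sqrt{77}$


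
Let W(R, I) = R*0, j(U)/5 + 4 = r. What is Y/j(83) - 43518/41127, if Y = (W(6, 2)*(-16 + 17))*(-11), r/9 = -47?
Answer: -14506/13709 ≈ -1.0581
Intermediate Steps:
r = -423 (r = 9*(-47) = -423)
j(U) = -2135 (j(U) = -20 + 5*(-423) = -20 - 2115 = -2135)
W(R, I) = 0
Y = 0 (Y = (0*(-16 + 17))*(-11) = (0*1)*(-11) = 0*(-11) = 0)
Y/j(83) - 43518/41127 = 0/(-2135) - 43518/41127 = 0*(-1/2135) - 43518*1/41127 = 0 - 14506/13709 = -14506/13709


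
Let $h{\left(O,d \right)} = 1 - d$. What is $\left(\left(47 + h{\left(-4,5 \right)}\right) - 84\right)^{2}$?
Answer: $1681$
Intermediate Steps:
$\left(\left(47 + h{\left(-4,5 \right)}\right) - 84\right)^{2} = \left(\left(47 + \left(1 - 5\right)\right) - 84\right)^{2} = \left(\left(47 - 4\right) - 84\right)^{2} = \left(43 - 84\right)^{2} = \left(-41\right)^{2} = 1681$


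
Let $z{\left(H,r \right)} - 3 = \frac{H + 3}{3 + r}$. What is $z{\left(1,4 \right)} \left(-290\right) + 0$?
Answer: $- \frac{7250}{7} \approx -1035.7$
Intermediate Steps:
$z{\left(H,r \right)} = 3 + \frac{3 + H}{3 + r}$ ($z{\left(H,r \right)} = 3 + \frac{H + 3}{3 + r} = 3 + \frac{3 + H}{3 + r}$)
$z{\left(1,4 \right)} \left(-290\right) + 0 = \frac{12 + 1 + 3 \cdot 4}{3 + 4} \left(-290\right) + 0 = \frac{12 + 1 + 12}{7} \left(-290\right) + 0 = \frac{1}{7} \cdot 25 \left(-290\right) + 0 = \frac{25}{7} \left(-290\right) + 0 = - \frac{7250}{7} + 0 = - \frac{7250}{7}$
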